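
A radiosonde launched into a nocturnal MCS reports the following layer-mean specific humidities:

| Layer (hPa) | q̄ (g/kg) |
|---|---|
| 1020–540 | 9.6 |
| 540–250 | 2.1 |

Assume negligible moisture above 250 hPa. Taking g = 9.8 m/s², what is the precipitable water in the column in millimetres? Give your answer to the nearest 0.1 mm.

Precipitable water is the column-integrated vapour mass per unit area: PW = (1/g) Σ q̄ Δp, with q in kg/kg and Δp in Pa (1 kg/m² of water = 1 mm).
Layer 1020–540 hPa: Δp = 480 hPa = 48000 Pa, q̄ = 0.0096 kg/kg → 0.0096 × 48000 / 9.8 = 47.02 mm
Layer 540–250 hPa: Δp = 290 hPa = 29000 Pa, q̄ = 0.0021 kg/kg → 0.0021 × 29000 / 9.8 = 6.21 mm
PW = 47.02 + 6.21 = 53.23 ≈ 53.2 mm.

PW ≈ 53.2 mm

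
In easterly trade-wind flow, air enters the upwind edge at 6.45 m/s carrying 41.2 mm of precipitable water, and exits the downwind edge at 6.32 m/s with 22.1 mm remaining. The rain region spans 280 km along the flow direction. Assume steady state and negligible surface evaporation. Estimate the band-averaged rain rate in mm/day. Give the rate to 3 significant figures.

Column moisture flux per unit crosswind length is F = V × PW.
Inflow: F_in = 6.45 × 41.2 = 265.74 mm·m/s
Outflow: F_out = 6.32 × 22.1 = 139.672 mm·m/s
Steady-state rate R = (F_in − F_out)/L = (265.74 − 139.672) / 280000 m = 4.502e-04 mm/s.
R = 4.502e-04 × 3600 × 24 = 38.9 mm/day.

R ≈ 38.9 mm/day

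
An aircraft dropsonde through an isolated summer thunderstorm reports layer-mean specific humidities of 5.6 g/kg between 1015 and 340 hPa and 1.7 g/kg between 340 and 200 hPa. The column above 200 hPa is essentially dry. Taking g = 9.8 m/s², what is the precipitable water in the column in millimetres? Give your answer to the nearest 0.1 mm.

PW ≈ 41.0 mm

Precipitable water is the column-integrated vapour mass per unit area: PW = (1/g) Σ q̄ Δp, with q in kg/kg and Δp in Pa (1 kg/m² of water = 1 mm).
Layer 1015–340 hPa: Δp = 675 hPa = 67500 Pa, q̄ = 0.0056 kg/kg → 0.0056 × 67500 / 9.8 = 38.57 mm
Layer 340–200 hPa: Δp = 140 hPa = 14000 Pa, q̄ = 0.0017 kg/kg → 0.0017 × 14000 / 9.8 = 2.43 mm
PW = 38.57 + 2.43 = 41.00 ≈ 41.0 mm.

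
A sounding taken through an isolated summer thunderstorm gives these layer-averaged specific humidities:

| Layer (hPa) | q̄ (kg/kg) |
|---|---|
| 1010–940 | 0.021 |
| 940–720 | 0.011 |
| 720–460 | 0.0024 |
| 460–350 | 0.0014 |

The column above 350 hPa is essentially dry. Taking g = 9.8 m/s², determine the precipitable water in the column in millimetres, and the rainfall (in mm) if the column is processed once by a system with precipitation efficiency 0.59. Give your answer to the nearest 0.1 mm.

Precipitable water is the column-integrated vapour mass per unit area: PW = (1/g) Σ q̄ Δp, with q in kg/kg and Δp in Pa (1 kg/m² of water = 1 mm).
Layer 1010–940 hPa: Δp = 70 hPa = 7000 Pa, q̄ = 0.021 kg/kg → 0.021 × 7000 / 9.8 = 15.00 mm
Layer 940–720 hPa: Δp = 220 hPa = 22000 Pa, q̄ = 0.011 kg/kg → 0.011 × 22000 / 9.8 = 24.69 mm
Layer 720–460 hPa: Δp = 260 hPa = 26000 Pa, q̄ = 0.0024 kg/kg → 0.0024 × 26000 / 9.8 = 6.37 mm
Layer 460–350 hPa: Δp = 110 hPa = 11000 Pa, q̄ = 0.0014 kg/kg → 0.0014 × 11000 / 9.8 = 1.57 mm
PW = 15.00 + 24.69 + 6.37 + 1.57 = 47.63 ≈ 47.6 mm.
Rainfall = ε × PW = 0.59 × 47.6 = 28.1 mm.

PW ≈ 47.6 mm; rainfall ≈ 28.1 mm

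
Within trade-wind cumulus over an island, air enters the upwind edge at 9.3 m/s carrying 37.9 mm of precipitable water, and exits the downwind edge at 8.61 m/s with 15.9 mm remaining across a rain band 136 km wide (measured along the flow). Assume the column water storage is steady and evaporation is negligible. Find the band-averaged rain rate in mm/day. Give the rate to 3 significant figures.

R ≈ 137 mm/day

Column moisture flux per unit crosswind length is F = V × PW.
Inflow: F_in = 9.3 × 37.9 = 352.47 mm·m/s
Outflow: F_out = 8.61 × 15.9 = 136.899 mm·m/s
Steady-state rate R = (F_in − F_out)/L = (352.47 − 136.899) / 136000 m = 1.585e-03 mm/s.
R = 1.585e-03 × 3600 × 24 = 137 mm/day.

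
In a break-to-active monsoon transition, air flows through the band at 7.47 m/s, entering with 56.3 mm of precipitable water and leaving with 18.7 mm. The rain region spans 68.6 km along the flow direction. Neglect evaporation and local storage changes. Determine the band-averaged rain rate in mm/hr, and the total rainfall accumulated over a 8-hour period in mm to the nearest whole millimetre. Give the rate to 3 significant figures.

R ≈ 14.7 mm/hr; total ≈ 118 mm

Column moisture flux per unit crosswind length is F = V × PW.
Inflow: F_in = 7.47 × 56.3 = 420.561 mm·m/s
Outflow: F_out = 7.47 × 18.7 = 139.689 mm·m/s
Steady-state rate R = (F_in − F_out)/L = (420.561 − 139.689) / 68600 m = 4.094e-03 mm/s.
R = 4.094e-03 × 3600 = 14.7 mm/hr.
Over 8 h: total = 14.7 × 8 = 117.6 ≈ 118 mm.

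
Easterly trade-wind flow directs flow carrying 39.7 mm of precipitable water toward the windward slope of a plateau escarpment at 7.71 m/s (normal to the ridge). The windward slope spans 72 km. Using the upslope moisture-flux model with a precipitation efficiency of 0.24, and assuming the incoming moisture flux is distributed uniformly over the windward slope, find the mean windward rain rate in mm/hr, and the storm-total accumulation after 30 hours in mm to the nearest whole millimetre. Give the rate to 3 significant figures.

R ≈ 3.67 mm/hr; total ≈ 110 mm

Incoming column moisture flux per unit ridge length: F = V × PW = 7.71 × 39.7 = 306.087 mm·m/s.
Spread over the 72 km slope with efficiency ε = 0.24: R = ε·F/W = 0.24 × 306.087 / 72000 m = 1.020e-03 mm/s.
R = 1.020e-03 × 3600 = 3.67 mm/hr.
Over 30 h: total = 3.67 × 30 = 110.1 ≈ 110 mm.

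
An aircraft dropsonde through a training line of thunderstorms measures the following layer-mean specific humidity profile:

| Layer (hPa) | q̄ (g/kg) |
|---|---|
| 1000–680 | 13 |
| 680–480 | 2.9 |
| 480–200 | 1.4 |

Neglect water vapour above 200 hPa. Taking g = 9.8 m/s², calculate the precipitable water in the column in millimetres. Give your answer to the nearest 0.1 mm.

Precipitable water is the column-integrated vapour mass per unit area: PW = (1/g) Σ q̄ Δp, with q in kg/kg and Δp in Pa (1 kg/m² of water = 1 mm).
Layer 1000–680 hPa: Δp = 320 hPa = 32000 Pa, q̄ = 0.013 kg/kg → 0.013 × 32000 / 9.8 = 42.45 mm
Layer 680–480 hPa: Δp = 200 hPa = 20000 Pa, q̄ = 0.0029 kg/kg → 0.0029 × 20000 / 9.8 = 5.92 mm
Layer 480–200 hPa: Δp = 280 hPa = 28000 Pa, q̄ = 0.0014 kg/kg → 0.0014 × 28000 / 9.8 = 4.00 mm
PW = 42.45 + 5.92 + 4.00 = 52.37 ≈ 52.4 mm.

PW ≈ 52.4 mm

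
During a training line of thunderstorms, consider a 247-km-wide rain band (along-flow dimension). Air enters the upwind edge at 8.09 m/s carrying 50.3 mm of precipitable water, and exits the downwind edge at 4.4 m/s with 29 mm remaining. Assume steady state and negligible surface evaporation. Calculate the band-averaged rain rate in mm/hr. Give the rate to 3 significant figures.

R ≈ 4.07 mm/hr

Column moisture flux per unit crosswind length is F = V × PW.
Inflow: F_in = 8.09 × 50.3 = 406.927 mm·m/s
Outflow: F_out = 4.4 × 29 = 127.6 mm·m/s
Steady-state rate R = (F_in − F_out)/L = (406.927 − 127.6) / 247000 m = 1.131e-03 mm/s.
R = 1.131e-03 × 3600 = 4.07 mm/hr.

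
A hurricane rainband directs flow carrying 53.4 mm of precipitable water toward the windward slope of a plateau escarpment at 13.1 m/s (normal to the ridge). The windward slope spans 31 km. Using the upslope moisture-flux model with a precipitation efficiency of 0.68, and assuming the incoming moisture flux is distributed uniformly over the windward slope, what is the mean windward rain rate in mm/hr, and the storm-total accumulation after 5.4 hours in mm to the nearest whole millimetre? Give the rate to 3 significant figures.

R ≈ 55.2 mm/hr; total ≈ 298 mm

Incoming column moisture flux per unit ridge length: F = V × PW = 13.1 × 53.4 = 699.54 mm·m/s.
Spread over the 31 km slope with efficiency ε = 0.68: R = ε·F/W = 0.68 × 699.54 / 31000 m = 1.534e-02 mm/s.
R = 1.534e-02 × 3600 = 55.2 mm/hr.
Over 5.4 h: total = 55.2 × 5.4 = 298.08 ≈ 298 mm.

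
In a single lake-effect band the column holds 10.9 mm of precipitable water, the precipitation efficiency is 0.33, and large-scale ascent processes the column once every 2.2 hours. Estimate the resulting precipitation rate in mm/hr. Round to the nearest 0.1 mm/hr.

Each overturning extracts ε × PW = 0.33 × 10.9 = 3.597 mm.
Rate = ε·PW / τ = 3.597 / 2.2 h = 1.6 mm/hr.

R ≈ 1.6 mm/hr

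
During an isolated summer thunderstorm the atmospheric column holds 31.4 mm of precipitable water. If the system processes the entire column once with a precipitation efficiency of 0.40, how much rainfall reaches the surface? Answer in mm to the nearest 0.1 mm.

rainfall ≈ 12.6 mm

Rainfall = ε × PW = 0.40 × 31.4 = 12.6 mm.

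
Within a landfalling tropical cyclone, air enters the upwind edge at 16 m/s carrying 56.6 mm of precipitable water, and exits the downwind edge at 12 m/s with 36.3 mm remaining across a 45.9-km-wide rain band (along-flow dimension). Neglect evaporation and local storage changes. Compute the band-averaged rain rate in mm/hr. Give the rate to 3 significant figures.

Column moisture flux per unit crosswind length is F = V × PW.
Inflow: F_in = 16 × 56.6 = 905.6 mm·m/s
Outflow: F_out = 12 × 36.3 = 435.6 mm·m/s
Steady-state rate R = (F_in − F_out)/L = (905.6 − 435.6) / 45900 m = 1.024e-02 mm/s.
R = 1.024e-02 × 3600 = 36.9 mm/hr.

R ≈ 36.9 mm/hr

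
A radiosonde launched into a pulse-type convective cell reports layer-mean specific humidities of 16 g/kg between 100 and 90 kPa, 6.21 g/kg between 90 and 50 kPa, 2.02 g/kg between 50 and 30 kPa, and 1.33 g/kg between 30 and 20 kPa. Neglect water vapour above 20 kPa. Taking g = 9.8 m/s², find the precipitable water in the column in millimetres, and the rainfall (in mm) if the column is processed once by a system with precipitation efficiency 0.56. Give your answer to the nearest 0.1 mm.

PW ≈ 47.2 mm; rainfall ≈ 26.4 mm

Precipitable water is the column-integrated vapour mass per unit area: PW = (1/g) Σ q̄ Δp, with q in kg/kg and Δp in Pa (1 kg/m² of water = 1 mm).
Layer 100–90 kPa: Δp = 100 hPa = 10000 Pa, q̄ = 0.016 kg/kg → 0.016 × 10000 / 9.8 = 16.33 mm
Layer 90–50 kPa: Δp = 400 hPa = 40000 Pa, q̄ = 0.00621 kg/kg → 0.00621 × 40000 / 9.8 = 25.35 mm
Layer 50–30 kPa: Δp = 200 hPa = 20000 Pa, q̄ = 0.00202 kg/kg → 0.00202 × 20000 / 9.8 = 4.12 mm
Layer 30–20 kPa: Δp = 100 hPa = 10000 Pa, q̄ = 0.00133 kg/kg → 0.00133 × 10000 / 9.8 = 1.36 mm
PW = 16.33 + 25.35 + 4.12 + 1.36 = 47.16 ≈ 47.2 mm.
Rainfall = ε × PW = 0.56 × 47.2 = 26.4 mm.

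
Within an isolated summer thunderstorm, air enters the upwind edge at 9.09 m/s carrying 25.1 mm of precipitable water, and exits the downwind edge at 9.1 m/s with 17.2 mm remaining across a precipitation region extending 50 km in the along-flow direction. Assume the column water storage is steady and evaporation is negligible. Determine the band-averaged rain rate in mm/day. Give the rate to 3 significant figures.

Column moisture flux per unit crosswind length is F = V × PW.
Inflow: F_in = 9.09 × 25.1 = 228.159 mm·m/s
Outflow: F_out = 9.1 × 17.2 = 156.52 mm·m/s
Steady-state rate R = (F_in − F_out)/L = (228.159 − 156.52) / 50000 m = 1.433e-03 mm/s.
R = 1.433e-03 × 3600 × 24 = 124 mm/day.

R ≈ 124 mm/day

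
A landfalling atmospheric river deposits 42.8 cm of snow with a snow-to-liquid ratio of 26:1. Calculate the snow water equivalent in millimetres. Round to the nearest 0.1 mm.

SWE = snow depth / ratio = 42.8 cm / 26 = 1.646 cm = 16.5 mm.

SWE ≈ 16.5 mm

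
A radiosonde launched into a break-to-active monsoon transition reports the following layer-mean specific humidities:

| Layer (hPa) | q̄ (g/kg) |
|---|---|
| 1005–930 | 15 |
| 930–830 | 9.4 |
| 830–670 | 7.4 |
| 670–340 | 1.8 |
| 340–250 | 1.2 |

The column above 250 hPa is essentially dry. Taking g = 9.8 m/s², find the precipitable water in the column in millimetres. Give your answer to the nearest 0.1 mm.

PW ≈ 40.3 mm

Precipitable water is the column-integrated vapour mass per unit area: PW = (1/g) Σ q̄ Δp, with q in kg/kg and Δp in Pa (1 kg/m² of water = 1 mm).
Layer 1005–930 hPa: Δp = 75 hPa = 7500 Pa, q̄ = 0.015 kg/kg → 0.015 × 7500 / 9.8 = 11.48 mm
Layer 930–830 hPa: Δp = 100 hPa = 10000 Pa, q̄ = 0.0094 kg/kg → 0.0094 × 10000 / 9.8 = 9.59 mm
Layer 830–670 hPa: Δp = 160 hPa = 16000 Pa, q̄ = 0.0074 kg/kg → 0.0074 × 16000 / 9.8 = 12.08 mm
Layer 670–340 hPa: Δp = 330 hPa = 33000 Pa, q̄ = 0.0018 kg/kg → 0.0018 × 33000 / 9.8 = 6.06 mm
Layer 340–250 hPa: Δp = 90 hPa = 9000 Pa, q̄ = 0.0012 kg/kg → 0.0012 × 9000 / 9.8 = 1.10 mm
PW = 11.48 + 9.59 + 12.08 + 6.06 + 1.10 = 40.31 ≈ 40.3 mm.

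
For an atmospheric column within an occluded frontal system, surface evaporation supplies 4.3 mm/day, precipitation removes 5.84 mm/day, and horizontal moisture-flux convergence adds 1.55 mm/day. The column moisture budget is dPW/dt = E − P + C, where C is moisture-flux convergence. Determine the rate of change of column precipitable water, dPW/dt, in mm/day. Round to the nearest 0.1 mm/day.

dPW/dt ≈ 0.0 mm/day

dPW/dt = E − P + C = 4.3 − 5.84 + (1.55) = 0.0 mm/day.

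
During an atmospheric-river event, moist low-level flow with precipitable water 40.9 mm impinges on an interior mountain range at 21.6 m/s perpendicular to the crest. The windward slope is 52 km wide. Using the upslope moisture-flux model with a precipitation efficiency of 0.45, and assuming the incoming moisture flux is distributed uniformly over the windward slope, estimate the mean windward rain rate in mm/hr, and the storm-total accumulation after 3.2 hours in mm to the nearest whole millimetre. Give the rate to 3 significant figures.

Incoming column moisture flux per unit ridge length: F = V × PW = 21.6 × 40.9 = 883.44 mm·m/s.
Spread over the 52 km slope with efficiency ε = 0.45: R = ε·F/W = 0.45 × 883.44 / 52000 m = 7.645e-03 mm/s.
R = 7.645e-03 × 3600 = 27.5 mm/hr.
Over 3.2 h: total = 27.5 × 3.2 = 88 mm.

R ≈ 27.5 mm/hr; total ≈ 88 mm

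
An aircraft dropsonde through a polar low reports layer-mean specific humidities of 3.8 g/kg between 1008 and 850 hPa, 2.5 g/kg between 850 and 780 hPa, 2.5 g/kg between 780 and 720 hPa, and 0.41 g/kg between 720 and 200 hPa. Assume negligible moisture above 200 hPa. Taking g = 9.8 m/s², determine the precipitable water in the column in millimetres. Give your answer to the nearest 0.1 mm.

PW ≈ 11.6 mm

Precipitable water is the column-integrated vapour mass per unit area: PW = (1/g) Σ q̄ Δp, with q in kg/kg and Δp in Pa (1 kg/m² of water = 1 mm).
Layer 1008–850 hPa: Δp = 158 hPa = 15800 Pa, q̄ = 0.0038 kg/kg → 0.0038 × 15800 / 9.8 = 6.13 mm
Layer 850–780 hPa: Δp = 70 hPa = 7000 Pa, q̄ = 0.0025 kg/kg → 0.0025 × 7000 / 9.8 = 1.79 mm
Layer 780–720 hPa: Δp = 60 hPa = 6000 Pa, q̄ = 0.0025 kg/kg → 0.0025 × 6000 / 9.8 = 1.53 mm
Layer 720–200 hPa: Δp = 520 hPa = 52000 Pa, q̄ = 0.00041 kg/kg → 0.00041 × 52000 / 9.8 = 2.18 mm
PW = 6.13 + 1.79 + 1.53 + 2.18 = 11.63 ≈ 11.6 mm.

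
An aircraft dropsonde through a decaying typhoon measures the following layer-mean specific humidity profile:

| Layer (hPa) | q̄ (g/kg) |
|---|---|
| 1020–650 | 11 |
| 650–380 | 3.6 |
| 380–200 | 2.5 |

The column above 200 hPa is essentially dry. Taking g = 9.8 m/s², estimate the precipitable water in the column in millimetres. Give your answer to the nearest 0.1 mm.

Precipitable water is the column-integrated vapour mass per unit area: PW = (1/g) Σ q̄ Δp, with q in kg/kg and Δp in Pa (1 kg/m² of water = 1 mm).
Layer 1020–650 hPa: Δp = 370 hPa = 37000 Pa, q̄ = 0.011 kg/kg → 0.011 × 37000 / 9.8 = 41.53 mm
Layer 650–380 hPa: Δp = 270 hPa = 27000 Pa, q̄ = 0.0036 kg/kg → 0.0036 × 27000 / 9.8 = 9.92 mm
Layer 380–200 hPa: Δp = 180 hPa = 18000 Pa, q̄ = 0.0025 kg/kg → 0.0025 × 18000 / 9.8 = 4.59 mm
PW = 41.53 + 9.92 + 4.59 = 56.04 ≈ 56.0 mm.

PW ≈ 56.0 mm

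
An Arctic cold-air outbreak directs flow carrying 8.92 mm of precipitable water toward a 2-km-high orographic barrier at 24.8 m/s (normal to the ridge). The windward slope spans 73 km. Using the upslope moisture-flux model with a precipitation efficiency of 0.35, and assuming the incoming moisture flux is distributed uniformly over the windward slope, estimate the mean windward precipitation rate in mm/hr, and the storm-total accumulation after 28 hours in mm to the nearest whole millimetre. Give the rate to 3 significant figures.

R ≈ 3.82 mm/hr; total ≈ 107 mm

Incoming column moisture flux per unit ridge length: F = V × PW = 24.8 × 8.92 = 221.216 mm·m/s.
Spread over the 73 km slope with efficiency ε = 0.35: R = ε·F/W = 0.35 × 221.216 / 73000 m = 1.061e-03 mm/s.
R = 1.061e-03 × 3600 = 3.82 mm/hr.
Over 28 h: total = 3.82 × 28 = 106.96 ≈ 107 mm.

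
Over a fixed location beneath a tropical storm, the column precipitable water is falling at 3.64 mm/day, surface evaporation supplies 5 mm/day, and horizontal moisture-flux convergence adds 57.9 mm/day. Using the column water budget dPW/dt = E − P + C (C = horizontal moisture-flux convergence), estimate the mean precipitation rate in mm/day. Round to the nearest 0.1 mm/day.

P ≈ 66.5 mm/day

dPW/dt = -3.64 mm/day.
P = E + C − dPW/dt = 5 + (57.9) − (-3.64) = 66.5 mm/day.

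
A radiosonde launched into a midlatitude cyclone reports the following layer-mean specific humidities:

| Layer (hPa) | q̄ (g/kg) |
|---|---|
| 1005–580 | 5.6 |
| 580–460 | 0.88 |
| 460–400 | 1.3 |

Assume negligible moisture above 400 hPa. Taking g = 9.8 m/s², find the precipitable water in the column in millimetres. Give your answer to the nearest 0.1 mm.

Precipitable water is the column-integrated vapour mass per unit area: PW = (1/g) Σ q̄ Δp, with q in kg/kg and Δp in Pa (1 kg/m² of water = 1 mm).
Layer 1005–580 hPa: Δp = 425 hPa = 42500 Pa, q̄ = 0.0056 kg/kg → 0.0056 × 42500 / 9.8 = 24.29 mm
Layer 580–460 hPa: Δp = 120 hPa = 12000 Pa, q̄ = 0.00088 kg/kg → 0.00088 × 12000 / 9.8 = 1.08 mm
Layer 460–400 hPa: Δp = 60 hPa = 6000 Pa, q̄ = 0.0013 kg/kg → 0.0013 × 6000 / 9.8 = 0.80 mm
PW = 24.29 + 1.08 + 0.80 = 26.17 ≈ 26.2 mm.

PW ≈ 26.2 mm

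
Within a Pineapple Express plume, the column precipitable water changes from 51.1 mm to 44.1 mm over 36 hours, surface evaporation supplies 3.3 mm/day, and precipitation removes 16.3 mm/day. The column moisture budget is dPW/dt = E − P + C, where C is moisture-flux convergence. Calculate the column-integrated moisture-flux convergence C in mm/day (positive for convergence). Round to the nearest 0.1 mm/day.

C ≈ 8.3 mm/day

dPW/dt = (44.1 − 51.1) mm / (36/24 day) = -4.667 mm/day.
C = dPW/dt − E + P = (-4.667) − 3.3 + 16.3 = 8.3 mm/day.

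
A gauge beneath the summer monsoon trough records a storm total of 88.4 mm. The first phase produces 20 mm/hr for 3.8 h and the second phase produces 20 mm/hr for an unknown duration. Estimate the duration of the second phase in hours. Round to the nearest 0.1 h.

duration ≈ 0.6 h

Known phases: 20 × 3.8 = 76 mm.
Remaining depth = 88.4 − 76 = 12.4 mm.
Duration = 12.4 / 20 = 0.6 h.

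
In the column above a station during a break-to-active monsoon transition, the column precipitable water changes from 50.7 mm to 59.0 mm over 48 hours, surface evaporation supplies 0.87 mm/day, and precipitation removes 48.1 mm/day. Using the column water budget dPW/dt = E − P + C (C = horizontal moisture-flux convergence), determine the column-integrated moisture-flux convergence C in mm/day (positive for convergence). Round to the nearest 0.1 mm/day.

C ≈ 51.4 mm/day

dPW/dt = (59.0 − 50.7) mm / (48/24 day) = +4.150 mm/day.
C = dPW/dt − E + P = (+4.150) − 0.87 + 48.1 = 51.4 mm/day.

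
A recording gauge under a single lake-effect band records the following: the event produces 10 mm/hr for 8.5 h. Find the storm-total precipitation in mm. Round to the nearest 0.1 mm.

Total = Σ Rᵢ Δtᵢ = 10 × 8.5
      = 85 = 85.0 mm.

total ≈ 85.0 mm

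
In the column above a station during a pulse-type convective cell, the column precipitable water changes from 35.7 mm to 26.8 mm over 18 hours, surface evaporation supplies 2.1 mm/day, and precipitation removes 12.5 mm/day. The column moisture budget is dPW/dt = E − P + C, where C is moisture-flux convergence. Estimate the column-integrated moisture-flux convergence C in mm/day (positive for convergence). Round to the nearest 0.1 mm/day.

dPW/dt = (26.8 − 35.7) mm / (18/24 day) = -11.867 mm/day.
C = dPW/dt − E + P = (-11.867) − 2.1 + 12.5 = -1.5 mm/day.

C ≈ -1.5 mm/day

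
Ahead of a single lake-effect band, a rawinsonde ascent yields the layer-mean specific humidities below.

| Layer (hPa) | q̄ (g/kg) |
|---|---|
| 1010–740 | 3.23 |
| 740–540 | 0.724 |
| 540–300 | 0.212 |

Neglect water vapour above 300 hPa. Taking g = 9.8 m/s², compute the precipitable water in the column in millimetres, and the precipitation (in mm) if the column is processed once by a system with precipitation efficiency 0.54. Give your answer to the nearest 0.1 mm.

Precipitable water is the column-integrated vapour mass per unit area: PW = (1/g) Σ q̄ Δp, with q in kg/kg and Δp in Pa (1 kg/m² of water = 1 mm).
Layer 1010–740 hPa: Δp = 270 hPa = 27000 Pa, q̄ = 0.00323 kg/kg → 0.00323 × 27000 / 9.8 = 8.90 mm
Layer 740–540 hPa: Δp = 200 hPa = 20000 Pa, q̄ = 0.000724 kg/kg → 0.000724 × 20000 / 9.8 = 1.48 mm
Layer 540–300 hPa: Δp = 240 hPa = 24000 Pa, q̄ = 0.000212 kg/kg → 0.000212 × 24000 / 9.8 = 0.52 mm
PW = 8.90 + 1.48 + 0.52 = 10.90 ≈ 10.9 mm.
Precipitation = ε × PW = 0.54 × 10.9 = 5.9 mm.

PW ≈ 10.9 mm; precipitation ≈ 5.9 mm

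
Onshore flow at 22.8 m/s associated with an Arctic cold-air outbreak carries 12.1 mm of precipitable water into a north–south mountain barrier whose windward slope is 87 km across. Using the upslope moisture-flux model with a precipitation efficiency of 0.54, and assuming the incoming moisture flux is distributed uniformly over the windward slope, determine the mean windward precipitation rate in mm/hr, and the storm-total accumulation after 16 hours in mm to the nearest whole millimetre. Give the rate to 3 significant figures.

R ≈ 6.16 mm/hr; total ≈ 99 mm

Incoming column moisture flux per unit ridge length: F = V × PW = 22.8 × 12.1 = 275.88 mm·m/s.
Spread over the 87 km slope with efficiency ε = 0.54: R = ε·F/W = 0.54 × 275.88 / 87000 m = 1.712e-03 mm/s.
R = 1.712e-03 × 3600 = 6.16 mm/hr.
Over 16 h: total = 6.16 × 16 = 98.56 ≈ 99 mm.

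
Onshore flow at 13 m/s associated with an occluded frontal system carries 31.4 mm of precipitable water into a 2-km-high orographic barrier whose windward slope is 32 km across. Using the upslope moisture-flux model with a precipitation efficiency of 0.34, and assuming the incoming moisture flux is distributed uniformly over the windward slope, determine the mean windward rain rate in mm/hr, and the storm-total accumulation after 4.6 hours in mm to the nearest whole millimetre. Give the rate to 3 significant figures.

R ≈ 15.6 mm/hr; total ≈ 72 mm

Incoming column moisture flux per unit ridge length: F = V × PW = 13 × 31.4 = 408.2 mm·m/s.
Spread over the 32 km slope with efficiency ε = 0.34: R = ε·F/W = 0.34 × 408.2 / 32000 m = 4.337e-03 mm/s.
R = 4.337e-03 × 3600 = 15.6 mm/hr.
Over 4.6 h: total = 15.6 × 4.6 = 71.76 ≈ 72 mm.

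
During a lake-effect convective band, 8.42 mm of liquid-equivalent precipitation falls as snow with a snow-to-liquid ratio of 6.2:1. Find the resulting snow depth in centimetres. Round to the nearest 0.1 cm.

Snow depth = liquid × ratio = 8.42 mm × 6.2 = 52.204 mm = 5.2 cm.

snow depth ≈ 5.2 cm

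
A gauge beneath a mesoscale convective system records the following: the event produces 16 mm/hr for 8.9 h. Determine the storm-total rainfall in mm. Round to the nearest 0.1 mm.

Total = Σ Rᵢ Δtᵢ = 16 × 8.9
      = 142.4 = 142.4 mm.

total ≈ 142.4 mm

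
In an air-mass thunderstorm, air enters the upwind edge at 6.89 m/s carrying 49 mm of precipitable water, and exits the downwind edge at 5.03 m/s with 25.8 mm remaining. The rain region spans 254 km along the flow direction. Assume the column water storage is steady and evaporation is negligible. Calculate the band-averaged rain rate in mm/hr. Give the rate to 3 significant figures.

R ≈ 2.95 mm/hr

Column moisture flux per unit crosswind length is F = V × PW.
Inflow: F_in = 6.89 × 49 = 337.61 mm·m/s
Outflow: F_out = 5.03 × 25.8 = 129.774 mm·m/s
Steady-state rate R = (F_in − F_out)/L = (337.61 − 129.774) / 254000 m = 8.183e-04 mm/s.
R = 8.183e-04 × 3600 = 2.95 mm/hr.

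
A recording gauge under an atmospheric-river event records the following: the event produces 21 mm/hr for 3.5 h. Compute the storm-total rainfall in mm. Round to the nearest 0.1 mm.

Total = Σ Rᵢ Δtᵢ = 21 × 3.5
      = 73.5 = 73.5 mm.

total ≈ 73.5 mm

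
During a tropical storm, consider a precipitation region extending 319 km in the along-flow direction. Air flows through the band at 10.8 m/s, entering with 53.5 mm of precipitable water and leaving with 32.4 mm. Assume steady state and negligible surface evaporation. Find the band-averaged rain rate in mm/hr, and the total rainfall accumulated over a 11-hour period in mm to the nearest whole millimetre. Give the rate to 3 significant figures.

Column moisture flux per unit crosswind length is F = V × PW.
Inflow: F_in = 10.8 × 53.5 = 577.8 mm·m/s
Outflow: F_out = 10.8 × 32.4 = 349.92 mm·m/s
Steady-state rate R = (F_in − F_out)/L = (577.8 − 349.92) / 319000 m = 7.144e-04 mm/s.
R = 7.144e-04 × 3600 = 2.57 mm/hr.
Over 11 h: total = 2.57 × 11 = 28.27 ≈ 28 mm.

R ≈ 2.57 mm/hr; total ≈ 28 mm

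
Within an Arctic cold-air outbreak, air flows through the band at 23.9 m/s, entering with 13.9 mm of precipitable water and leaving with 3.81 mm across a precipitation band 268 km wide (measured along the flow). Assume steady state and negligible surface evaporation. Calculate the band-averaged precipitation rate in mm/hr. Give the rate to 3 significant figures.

R ≈ 3.24 mm/hr

Column moisture flux per unit crosswind length is F = V × PW.
Inflow: F_in = 23.9 × 13.9 = 332.21 mm·m/s
Outflow: F_out = 23.9 × 3.81 = 91.059 mm·m/s
Steady-state rate R = (F_in − F_out)/L = (332.21 − 91.059) / 268000 m = 8.998e-04 mm/s.
R = 8.998e-04 × 3600 = 3.24 mm/hr.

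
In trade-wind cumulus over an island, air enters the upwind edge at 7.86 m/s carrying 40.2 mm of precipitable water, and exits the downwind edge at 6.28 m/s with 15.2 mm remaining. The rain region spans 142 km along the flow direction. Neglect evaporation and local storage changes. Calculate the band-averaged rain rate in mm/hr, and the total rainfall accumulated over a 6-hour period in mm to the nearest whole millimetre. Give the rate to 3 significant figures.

R ≈ 5.59 mm/hr; total ≈ 34 mm

Column moisture flux per unit crosswind length is F = V × PW.
Inflow: F_in = 7.86 × 40.2 = 315.972 mm·m/s
Outflow: F_out = 6.28 × 15.2 = 95.456 mm·m/s
Steady-state rate R = (F_in − F_out)/L = (315.972 − 95.456) / 142000 m = 1.553e-03 mm/s.
R = 1.553e-03 × 3600 = 5.59 mm/hr.
Over 6 h: total = 5.59 × 6 = 33.54 ≈ 34 mm.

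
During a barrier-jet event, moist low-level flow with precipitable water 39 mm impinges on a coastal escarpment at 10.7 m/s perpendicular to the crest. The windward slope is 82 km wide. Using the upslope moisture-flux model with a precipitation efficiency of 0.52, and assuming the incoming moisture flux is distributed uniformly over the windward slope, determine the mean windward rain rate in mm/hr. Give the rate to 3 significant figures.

R ≈ 9.53 mm/hr

Incoming column moisture flux per unit ridge length: F = V × PW = 10.7 × 39 = 417.3 mm·m/s.
Spread over the 82 km slope with efficiency ε = 0.52: R = ε·F/W = 0.52 × 417.3 / 82000 m = 2.646e-03 mm/s.
R = 2.646e-03 × 3600 = 9.53 mm/hr.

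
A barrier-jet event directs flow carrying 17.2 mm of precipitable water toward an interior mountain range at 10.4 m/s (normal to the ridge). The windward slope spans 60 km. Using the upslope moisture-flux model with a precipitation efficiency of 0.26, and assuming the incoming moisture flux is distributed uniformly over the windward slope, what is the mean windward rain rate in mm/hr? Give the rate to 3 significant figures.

R ≈ 2.79 mm/hr

Incoming column moisture flux per unit ridge length: F = V × PW = 10.4 × 17.2 = 178.88 mm·m/s.
Spread over the 60 km slope with efficiency ε = 0.26: R = ε·F/W = 0.26 × 178.88 / 60000 m = 7.751e-04 mm/s.
R = 7.751e-04 × 3600 = 2.79 mm/hr.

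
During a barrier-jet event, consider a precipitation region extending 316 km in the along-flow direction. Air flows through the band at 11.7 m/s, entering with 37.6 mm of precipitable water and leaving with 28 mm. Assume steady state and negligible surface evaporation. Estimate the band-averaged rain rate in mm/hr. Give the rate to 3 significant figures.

Column moisture flux per unit crosswind length is F = V × PW.
Inflow: F_in = 11.7 × 37.6 = 439.92 mm·m/s
Outflow: F_out = 11.7 × 28 = 327.6 mm·m/s
Steady-state rate R = (F_in − F_out)/L = (439.92 − 327.6) / 316000 m = 3.554e-04 mm/s.
R = 3.554e-04 × 3600 = 1.28 mm/hr.

R ≈ 1.28 mm/hr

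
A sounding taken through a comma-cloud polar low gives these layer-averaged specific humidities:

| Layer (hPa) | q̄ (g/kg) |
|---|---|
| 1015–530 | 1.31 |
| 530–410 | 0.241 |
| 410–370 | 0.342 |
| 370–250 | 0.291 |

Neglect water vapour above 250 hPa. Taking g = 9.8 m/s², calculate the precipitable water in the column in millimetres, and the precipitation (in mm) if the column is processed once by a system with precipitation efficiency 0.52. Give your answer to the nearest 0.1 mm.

PW ≈ 7.3 mm; precipitation ≈ 3.8 mm

Precipitable water is the column-integrated vapour mass per unit area: PW = (1/g) Σ q̄ Δp, with q in kg/kg and Δp in Pa (1 kg/m² of water = 1 mm).
Layer 1015–530 hPa: Δp = 485 hPa = 48500 Pa, q̄ = 0.00131 kg/kg → 0.00131 × 48500 / 9.8 = 6.48 mm
Layer 530–410 hPa: Δp = 120 hPa = 12000 Pa, q̄ = 0.000241 kg/kg → 0.000241 × 12000 / 9.8 = 0.30 mm
Layer 410–370 hPa: Δp = 40 hPa = 4000 Pa, q̄ = 0.000342 kg/kg → 0.000342 × 4000 / 9.8 = 0.14 mm
Layer 370–250 hPa: Δp = 120 hPa = 12000 Pa, q̄ = 0.000291 kg/kg → 0.000291 × 12000 / 9.8 = 0.36 mm
PW = 6.48 + 0.30 + 0.14 + 0.36 = 7.28 ≈ 7.3 mm.
Precipitation = ε × PW = 0.52 × 7.3 = 3.8 mm.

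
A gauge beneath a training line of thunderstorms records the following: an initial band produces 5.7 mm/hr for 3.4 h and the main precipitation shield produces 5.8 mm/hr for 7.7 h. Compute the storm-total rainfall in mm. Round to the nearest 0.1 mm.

total ≈ 64.0 mm

Total = Σ Rᵢ Δtᵢ = 5.7 × 3.4 + 5.8 × 7.7
      = 19.38 + 44.66 = 64.0 mm.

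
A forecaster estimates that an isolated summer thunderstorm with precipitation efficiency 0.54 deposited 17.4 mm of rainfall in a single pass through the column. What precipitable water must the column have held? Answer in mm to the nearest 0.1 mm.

PW = rainfall / ε = 17.4 / 0.54 = 32.2 mm.

PW ≈ 32.2 mm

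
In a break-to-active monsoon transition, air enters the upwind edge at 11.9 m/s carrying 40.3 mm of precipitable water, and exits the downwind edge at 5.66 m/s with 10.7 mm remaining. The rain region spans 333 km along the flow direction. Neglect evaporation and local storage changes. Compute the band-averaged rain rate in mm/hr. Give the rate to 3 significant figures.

Column moisture flux per unit crosswind length is F = V × PW.
Inflow: F_in = 11.9 × 40.3 = 479.57 mm·m/s
Outflow: F_out = 5.66 × 10.7 = 60.562 mm·m/s
Steady-state rate R = (F_in − F_out)/L = (479.57 − 60.562) / 333000 m = 1.258e-03 mm/s.
R = 1.258e-03 × 3600 = 4.53 mm/hr.

R ≈ 4.53 mm/hr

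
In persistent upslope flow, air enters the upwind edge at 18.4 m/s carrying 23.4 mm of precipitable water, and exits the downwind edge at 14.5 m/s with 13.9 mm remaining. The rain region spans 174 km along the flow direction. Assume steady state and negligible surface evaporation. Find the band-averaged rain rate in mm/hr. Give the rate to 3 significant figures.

Column moisture flux per unit crosswind length is F = V × PW.
Inflow: F_in = 18.4 × 23.4 = 430.56 mm·m/s
Outflow: F_out = 14.5 × 13.9 = 201.55 mm·m/s
Steady-state rate R = (F_in − F_out)/L = (430.56 − 201.55) / 174000 m = 1.316e-03 mm/s.
R = 1.316e-03 × 3600 = 4.74 mm/hr.

R ≈ 4.74 mm/hr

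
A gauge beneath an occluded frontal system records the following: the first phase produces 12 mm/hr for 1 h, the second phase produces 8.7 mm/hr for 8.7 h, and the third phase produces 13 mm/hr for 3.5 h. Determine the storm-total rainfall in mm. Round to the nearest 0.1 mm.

total ≈ 133.2 mm

Total = Σ Rᵢ Δtᵢ = 12 × 1 + 8.7 × 8.7 + 13 × 3.5
      = 12 + 75.69 + 45.5 = 133.2 mm.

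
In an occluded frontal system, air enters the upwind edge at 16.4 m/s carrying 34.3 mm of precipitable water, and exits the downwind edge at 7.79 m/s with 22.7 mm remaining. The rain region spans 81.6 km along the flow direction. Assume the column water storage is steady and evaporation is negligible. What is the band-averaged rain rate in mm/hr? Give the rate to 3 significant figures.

R ≈ 17.0 mm/hr

Column moisture flux per unit crosswind length is F = V × PW.
Inflow: F_in = 16.4 × 34.3 = 562.52 mm·m/s
Outflow: F_out = 7.79 × 22.7 = 176.833 mm·m/s
Steady-state rate R = (F_in − F_out)/L = (562.52 − 176.833) / 81600 m = 4.727e-03 mm/s.
R = 4.727e-03 × 3600 = 17.0 mm/hr.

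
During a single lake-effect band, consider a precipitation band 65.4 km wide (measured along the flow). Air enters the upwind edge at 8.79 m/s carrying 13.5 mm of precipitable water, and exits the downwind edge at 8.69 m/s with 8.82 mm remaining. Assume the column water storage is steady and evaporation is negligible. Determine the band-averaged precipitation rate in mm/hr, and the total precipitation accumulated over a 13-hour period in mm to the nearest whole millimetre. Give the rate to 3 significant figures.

R ≈ 2.31 mm/hr; total ≈ 30 mm

Column moisture flux per unit crosswind length is F = V × PW.
Inflow: F_in = 8.79 × 13.5 = 118.665 mm·m/s
Outflow: F_out = 8.69 × 8.82 = 76.6458 mm·m/s
Steady-state rate R = (F_in − F_out)/L = (118.665 − 76.6458) / 65400 m = 6.425e-04 mm/s.
R = 6.425e-04 × 3600 = 2.31 mm/hr.
Over 13 h: total = 2.31 × 13 = 30.03 ≈ 30 mm.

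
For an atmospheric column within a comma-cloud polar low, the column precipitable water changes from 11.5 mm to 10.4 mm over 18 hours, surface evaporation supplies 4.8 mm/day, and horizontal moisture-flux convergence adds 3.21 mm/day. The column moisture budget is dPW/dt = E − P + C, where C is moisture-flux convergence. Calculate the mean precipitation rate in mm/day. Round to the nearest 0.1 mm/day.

dPW/dt = (10.4 − 11.5) mm / (18/24 day) = -1.467 mm/day.
P = E + C − dPW/dt = 4.8 + (3.21) − (-1.467) = 9.5 mm/day.

P ≈ 9.5 mm/day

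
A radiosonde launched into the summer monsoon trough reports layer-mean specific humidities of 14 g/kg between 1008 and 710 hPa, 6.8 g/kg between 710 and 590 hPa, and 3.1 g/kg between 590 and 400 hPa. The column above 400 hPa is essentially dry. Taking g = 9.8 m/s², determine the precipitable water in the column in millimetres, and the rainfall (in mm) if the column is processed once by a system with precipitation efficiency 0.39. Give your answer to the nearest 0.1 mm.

PW ≈ 56.9 mm; rainfall ≈ 22.2 mm

Precipitable water is the column-integrated vapour mass per unit area: PW = (1/g) Σ q̄ Δp, with q in kg/kg and Δp in Pa (1 kg/m² of water = 1 mm).
Layer 1008–710 hPa: Δp = 298 hPa = 29800 Pa, q̄ = 0.014 kg/kg → 0.014 × 29800 / 9.8 = 42.57 mm
Layer 710–590 hPa: Δp = 120 hPa = 12000 Pa, q̄ = 0.0068 kg/kg → 0.0068 × 12000 / 9.8 = 8.33 mm
Layer 590–400 hPa: Δp = 190 hPa = 19000 Pa, q̄ = 0.0031 kg/kg → 0.0031 × 19000 / 9.8 = 6.01 mm
PW = 42.57 + 8.33 + 6.01 = 56.91 ≈ 56.9 mm.
Rainfall = ε × PW = 0.39 × 56.9 = 22.2 mm.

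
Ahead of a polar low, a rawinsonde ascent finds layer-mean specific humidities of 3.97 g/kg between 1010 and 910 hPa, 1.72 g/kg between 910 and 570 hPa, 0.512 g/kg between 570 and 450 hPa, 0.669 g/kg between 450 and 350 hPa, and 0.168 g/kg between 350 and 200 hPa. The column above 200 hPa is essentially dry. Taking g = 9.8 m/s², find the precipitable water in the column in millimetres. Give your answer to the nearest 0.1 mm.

PW ≈ 11.6 mm

Precipitable water is the column-integrated vapour mass per unit area: PW = (1/g) Σ q̄ Δp, with q in kg/kg and Δp in Pa (1 kg/m² of water = 1 mm).
Layer 1010–910 hPa: Δp = 100 hPa = 10000 Pa, q̄ = 0.00397 kg/kg → 0.00397 × 10000 / 9.8 = 4.05 mm
Layer 910–570 hPa: Δp = 340 hPa = 34000 Pa, q̄ = 0.00172 kg/kg → 0.00172 × 34000 / 9.8 = 5.97 mm
Layer 570–450 hPa: Δp = 120 hPa = 12000 Pa, q̄ = 0.000512 kg/kg → 0.000512 × 12000 / 9.8 = 0.63 mm
Layer 450–350 hPa: Δp = 100 hPa = 10000 Pa, q̄ = 0.000669 kg/kg → 0.000669 × 10000 / 9.8 = 0.68 mm
Layer 350–200 hPa: Δp = 150 hPa = 15000 Pa, q̄ = 0.000168 kg/kg → 0.000168 × 15000 / 9.8 = 0.26 mm
PW = 4.05 + 5.97 + 0.63 + 0.68 + 0.26 = 11.59 ≈ 11.6 mm.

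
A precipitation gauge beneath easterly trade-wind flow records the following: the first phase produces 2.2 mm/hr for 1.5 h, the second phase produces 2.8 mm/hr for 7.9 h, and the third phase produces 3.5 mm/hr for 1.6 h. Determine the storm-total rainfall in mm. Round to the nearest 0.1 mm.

Total = Σ Rᵢ Δtᵢ = 2.2 × 1.5 + 2.8 × 7.9 + 3.5 × 1.6
      = 3.3 + 22.12 + 5.6 = 31.0 mm.

total ≈ 31.0 mm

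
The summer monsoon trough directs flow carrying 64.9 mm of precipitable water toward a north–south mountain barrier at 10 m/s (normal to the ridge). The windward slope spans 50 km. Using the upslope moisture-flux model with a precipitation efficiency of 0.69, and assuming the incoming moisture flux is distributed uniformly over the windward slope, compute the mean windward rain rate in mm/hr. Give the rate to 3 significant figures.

R ≈ 32.2 mm/hr

Incoming column moisture flux per unit ridge length: F = V × PW = 10 × 64.9 = 649 mm·m/s.
Spread over the 50 km slope with efficiency ε = 0.69: R = ε·F/W = 0.69 × 649 / 50000 m = 8.956e-03 mm/s.
R = 8.956e-03 × 3600 = 32.2 mm/hr.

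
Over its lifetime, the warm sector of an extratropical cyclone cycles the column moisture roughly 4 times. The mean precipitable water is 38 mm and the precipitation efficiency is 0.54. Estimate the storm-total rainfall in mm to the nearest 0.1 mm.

Each cycle deposits ε × PW = 0.54 × 38 = 20.52 mm.
Over 4 cycles: 4 × 20.52 = 82.1 mm.

rainfall ≈ 82.1 mm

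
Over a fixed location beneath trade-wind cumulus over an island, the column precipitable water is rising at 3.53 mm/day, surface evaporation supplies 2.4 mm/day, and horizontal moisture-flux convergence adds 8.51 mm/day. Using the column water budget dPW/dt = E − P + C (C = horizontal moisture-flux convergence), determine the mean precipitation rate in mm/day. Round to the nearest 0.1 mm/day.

dPW/dt = +3.53 mm/day.
P = E + C − dPW/dt = 2.4 + (8.51) − (+3.53) = 7.4 mm/day.

P ≈ 7.4 mm/day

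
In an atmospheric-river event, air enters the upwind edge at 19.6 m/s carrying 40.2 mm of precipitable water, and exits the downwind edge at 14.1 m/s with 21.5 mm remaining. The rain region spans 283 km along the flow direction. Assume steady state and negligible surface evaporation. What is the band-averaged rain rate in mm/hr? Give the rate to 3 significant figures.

R ≈ 6.17 mm/hr

Column moisture flux per unit crosswind length is F = V × PW.
Inflow: F_in = 19.6 × 40.2 = 787.92 mm·m/s
Outflow: F_out = 14.1 × 21.5 = 303.15 mm·m/s
Steady-state rate R = (F_in − F_out)/L = (787.92 − 303.15) / 283000 m = 1.713e-03 mm/s.
R = 1.713e-03 × 3600 = 6.17 mm/hr.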